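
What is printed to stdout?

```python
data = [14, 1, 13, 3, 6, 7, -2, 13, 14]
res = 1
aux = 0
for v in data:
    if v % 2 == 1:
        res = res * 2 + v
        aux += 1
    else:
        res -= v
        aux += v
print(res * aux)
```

-10767

v=14: not odd, res = 1-14 = -13; aux=14
v=1: odd, res = (-13)*2+1 = -25; aux=15
v=13: odd, res = (-25)*2+13 = -37; aux=16
v=3: odd, res = (-37)*2+3 = -71; aux=17
v=6: not odd, res = (-71)-6 = -77; aux=23
v=7: odd, res = (-77)*2+7 = -147; aux=24
v=-2: not odd, res = (-147)-(-2) = -145; aux=22
v=13: odd, res = (-145)*2+13 = -277; aux=23
v=14: not odd, res = (-277)-14 = -291; aux=37
res*aux = (-291)*37 = -10767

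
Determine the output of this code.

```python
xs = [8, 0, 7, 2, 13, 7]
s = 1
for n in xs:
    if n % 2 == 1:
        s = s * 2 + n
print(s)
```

n=8: not odd
n=0: not odd
n=7: odd, s = 1*2+7 = 9
n=2: not odd
n=13: odd, s = 9*2+13 = 31
n=7: odd, s = 31*2+7 = 69

69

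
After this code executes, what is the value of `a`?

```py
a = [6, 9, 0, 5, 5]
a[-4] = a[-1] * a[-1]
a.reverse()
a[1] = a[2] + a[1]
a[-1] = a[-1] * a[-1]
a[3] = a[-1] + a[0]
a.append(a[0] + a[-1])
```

a[-4] = a[-1]*a[-1] = 5*5 = 25 → [6, 25, 0, 5, 5]
reverse → [5, 5, 0, 25, 6]
a[1] = a[2]+a[1] = 0+5 = 5 → [5, 5, 0, 25, 6]
a[-1] = a[-1]*a[-1] = 6*6 = 36 → [5, 5, 0, 25, 36]
a[3] = a[-1]+a[0] = 36+5 = 41 → [5, 5, 0, 41, 36]
append a[0]+a[-1] = 5+36 = 41 → [5, 5, 0, 41, 36, 41]

[5, 5, 0, 41, 36, 41]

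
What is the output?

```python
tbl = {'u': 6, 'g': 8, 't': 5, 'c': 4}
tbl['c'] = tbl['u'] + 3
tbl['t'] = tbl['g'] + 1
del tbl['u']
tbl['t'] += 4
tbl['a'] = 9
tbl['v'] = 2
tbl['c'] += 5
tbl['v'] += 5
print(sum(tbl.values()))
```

51

tbl['c'] = tbl['u']+3 = 9 → {'u': 6, 'g': 8, 't': 5, 'c': 9}
tbl['t'] = tbl['g']+1 = 9 → {'u': 6, 'g': 8, 't': 9, 'c': 9}
del 'u' → {'g': 8, 't': 9, 'c': 9}
tbl['t'] = 9+4 = 13 → {'g': 8, 't': 13, 'c': 9}
tbl['a'] = 9 → {'g': 8, 't': 13, 'c': 9, 'a': 9}
tbl['v'] = 2 → {'g': 8, 't': 13, 'c': 9, 'a': 9, 'v': 2}
tbl['c'] = 9+5 = 14 → {'g': 8, 't': 13, 'c': 14, 'a': 9, 'v': 2}
tbl['v'] = 2+5 = 7 → {'g': 8, 't': 13, 'c': 14, 'a': 9, 'v': 7}
sum of values = 51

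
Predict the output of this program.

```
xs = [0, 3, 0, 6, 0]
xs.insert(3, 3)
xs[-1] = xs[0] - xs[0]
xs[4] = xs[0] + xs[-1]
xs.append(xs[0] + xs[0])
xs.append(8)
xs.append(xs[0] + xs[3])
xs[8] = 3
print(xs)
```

[0, 3, 0, 3, 0, 0, 0, 8, 3]

insert 3 at 3 → [0, 3, 0, 3, 6, 0]
xs[-1] = xs[0]-xs[0] = 0-0 = 0 → [0, 3, 0, 3, 6, 0]
xs[4] = xs[0]+xs[-1] = 0+0 = 0 → [0, 3, 0, 3, 0, 0]
append xs[0]+xs[0] = 0+0 = 0 → [0, 3, 0, 3, 0, 0, 0]
append 8 → [0, 3, 0, 3, 0, 0, 0, 8]
append xs[0]+xs[3] = 0+3 = 3 → [0, 3, 0, 3, 0, 0, 0, 8, 3]
xs[8] = 3 → [0, 3, 0, 3, 0, 0, 0, 8, 3]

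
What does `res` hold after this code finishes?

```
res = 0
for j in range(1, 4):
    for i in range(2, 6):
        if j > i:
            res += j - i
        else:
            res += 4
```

j=1,i=2: not 1>2, res = 0+4 = 4
j=1,i=3: not 1>3, res = 4+4 = 8
j=1,i=4: not 1>4, res = 8+4 = 12
j=1,i=5: not 1>5, res = 12+4 = 16
j=2,i=2: not 2>2, res = 16+4 = 20
j=2,i=3: not 2>3, res = 20+4 = 24
j=2,i=4: not 2>4, res = 24+4 = 28
j=2,i=5: not 2>5, res = 28+4 = 32
j=3,i=2: 3>2, res = 32+1 = 33
j=3,i=3: not 3>3, res = 33+4 = 37
j=3,i=4: not 3>4, res = 37+4 = 41
j=3,i=5: not 3>5, res = 41+4 = 45

45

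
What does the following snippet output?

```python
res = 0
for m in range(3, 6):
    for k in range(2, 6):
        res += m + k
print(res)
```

m=3,k=2: res = 0+5 = 5
m=3,k=3: res = 5+6 = 11
m=3,k=4: res = 11+7 = 18
m=3,k=5: res = 18+8 = 26
m=4,k=2: res = 26+6 = 32
m=4,k=3: res = 32+7 = 39
m=4,k=4: res = 39+8 = 47
m=4,k=5: res = 47+9 = 56
m=5,k=2: res = 56+7 = 63
m=5,k=3: res = 63+8 = 71
m=5,k=4: res = 71+9 = 80
m=5,k=5: res = 80+10 = 90

90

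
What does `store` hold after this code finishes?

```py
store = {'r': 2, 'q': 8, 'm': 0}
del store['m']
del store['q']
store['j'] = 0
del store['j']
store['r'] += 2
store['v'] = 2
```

del 'm' → {'r': 2, 'q': 8}
del 'q' → {'r': 2}
store['j'] = 0 → {'r': 2, 'j': 0}
del 'j' → {'r': 2}
store['r'] = 2+2 = 4 → {'r': 4}
store['v'] = 2 → {'r': 4, 'v': 2}

{'r': 4, 'v': 2}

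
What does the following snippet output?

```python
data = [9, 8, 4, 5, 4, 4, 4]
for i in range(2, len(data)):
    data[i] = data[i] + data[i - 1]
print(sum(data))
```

i=2: data[2] = 4+8 = 12 → [9, 8, 12, 5, 4, 4, 4]
i=3: data[3] = 5+12 = 17 → [9, 8, 12, 17, 4, 4, 4]
i=4: data[4] = 4+17 = 21 → [9, 8, 12, 17, 21, 4, 4]
i=5: data[5] = 4+21 = 25 → [9, 8, 12, 17, 21, 25, 4]
i=6: data[6] = 4+25 = 29 → [9, 8, 12, 17, 21, 25, 29]
sum = 121

121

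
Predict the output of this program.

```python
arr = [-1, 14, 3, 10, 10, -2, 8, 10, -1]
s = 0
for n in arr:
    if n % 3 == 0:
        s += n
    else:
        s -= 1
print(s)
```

n=-1: not %3==0, s = 0-1 = -1
n=14: not %3==0, s = (-1)-1 = -2
n=3: %3==0, s = (-2)+3 = 1
n=10: not %3==0, s = 1-1 = 0
n=10: not %3==0, s = 0-1 = -1
n=-2: not %3==0, s = (-1)-1 = -2
n=8: not %3==0, s = (-2)-1 = -3
n=10: not %3==0, s = (-3)-1 = -4
n=-1: not %3==0, s = (-4)-1 = -5

-5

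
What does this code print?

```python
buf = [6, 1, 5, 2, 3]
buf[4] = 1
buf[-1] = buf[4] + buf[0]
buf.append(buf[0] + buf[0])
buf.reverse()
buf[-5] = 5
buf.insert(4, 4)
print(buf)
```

[12, 5, 2, 5, 4, 1, 6]

buf[4] = 1 → [6, 1, 5, 2, 1]
buf[-1] = buf[4]+buf[0] = 1+6 = 7 → [6, 1, 5, 2, 7]
append buf[0]+buf[0] = 6+6 = 12 → [6, 1, 5, 2, 7, 12]
reverse → [12, 7, 2, 5, 1, 6]
buf[-5] = 5 → [12, 5, 2, 5, 1, 6]
insert 4 at 4 → [12, 5, 2, 5, 4, 1, 6]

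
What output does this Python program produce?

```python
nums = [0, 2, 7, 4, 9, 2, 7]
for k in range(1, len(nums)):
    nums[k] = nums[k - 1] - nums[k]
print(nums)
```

[0, -2, -9, -13, -22, -24, -31]

k=1: nums[1] = 0-2 = -2 → [0, -2, 7, 4, 9, 2, 7]
k=2: nums[2] = (-2)-7 = -9 → [0, -2, -9, 4, 9, 2, 7]
k=3: nums[3] = (-9)-4 = -13 → [0, -2, -9, -13, 9, 2, 7]
k=4: nums[4] = (-13)-9 = -22 → [0, -2, -9, -13, -22, 2, 7]
k=5: nums[5] = (-22)-2 = -24 → [0, -2, -9, -13, -22, -24, 7]
k=6: nums[6] = (-24)-7 = -31 → [0, -2, -9, -13, -22, -24, -31]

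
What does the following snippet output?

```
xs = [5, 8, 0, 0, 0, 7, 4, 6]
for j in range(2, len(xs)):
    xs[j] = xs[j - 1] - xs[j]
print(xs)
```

[5, 8, 8, 8, 8, 1, -3, -9]

j=2: xs[2] = 8-0 = 8 → [5, 8, 8, 0, 0, 7, 4, 6]
j=3: xs[3] = 8-0 = 8 → [5, 8, 8, 8, 0, 7, 4, 6]
j=4: xs[4] = 8-0 = 8 → [5, 8, 8, 8, 8, 7, 4, 6]
j=5: xs[5] = 8-7 = 1 → [5, 8, 8, 8, 8, 1, 4, 6]
j=6: xs[6] = 1-4 = -3 → [5, 8, 8, 8, 8, 1, -3, 6]
j=7: xs[7] = (-3)-6 = -9 → [5, 8, 8, 8, 8, 1, -3, -9]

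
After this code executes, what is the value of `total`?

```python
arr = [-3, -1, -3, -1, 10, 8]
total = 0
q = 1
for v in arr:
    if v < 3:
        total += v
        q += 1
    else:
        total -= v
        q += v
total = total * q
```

v=-3: <3, total = 0+(-3) = -3; q=2
v=-1: <3, total = (-3)+(-1) = -4; q=3
v=-3: <3, total = (-4)+(-3) = -7; q=4
v=-1: <3, total = (-7)+(-1) = -8; q=5
v=10: not <3, total = (-8)-10 = -18; q=15
v=8: not <3, total = (-18)-8 = -26; q=23
total*q = (-26)*23 = -598

-598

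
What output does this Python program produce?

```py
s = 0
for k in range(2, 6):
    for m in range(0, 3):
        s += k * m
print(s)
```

42

k=2,m=0: s = 0+0 = 0
k=2,m=1: s = 0+2 = 2
k=2,m=2: s = 2+4 = 6
k=3,m=0: s = 6+0 = 6
k=3,m=1: s = 6+3 = 9
k=3,m=2: s = 9+6 = 15
k=4,m=0: s = 15+0 = 15
k=4,m=1: s = 15+4 = 19
k=4,m=2: s = 19+8 = 27
k=5,m=0: s = 27+0 = 27
k=5,m=1: s = 27+5 = 32
k=5,m=2: s = 32+10 = 42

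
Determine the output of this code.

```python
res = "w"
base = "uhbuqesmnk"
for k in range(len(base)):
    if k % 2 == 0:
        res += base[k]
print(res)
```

k=0: add 'u' → 'wu'
k=1: skip
k=2: add 'b' → 'wub'
k=3: skip
k=4: add 'q' → 'wubq'
k=5: skip
k=6: add 's' → 'wubqs'
k=7: skip
k=8: add 'n' → 'wubqsn'
k=9: skip

wubqsn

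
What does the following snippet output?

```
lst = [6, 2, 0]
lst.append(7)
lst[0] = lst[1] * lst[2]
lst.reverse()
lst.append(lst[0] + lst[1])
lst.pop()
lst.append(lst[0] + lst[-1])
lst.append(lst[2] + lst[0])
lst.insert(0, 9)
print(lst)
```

[9, 7, 0, 2, 0, 7, 9]

append 7 → [6, 2, 0, 7]
lst[0] = lst[1]*lst[2] = 2*0 = 0 → [0, 2, 0, 7]
reverse → [7, 0, 2, 0]
append lst[0]+lst[1] = 7+0 = 7 → [7, 0, 2, 0, 7]
pop() removes 7 → [7, 0, 2, 0]
append lst[0]+lst[-1] = 7+0 = 7 → [7, 0, 2, 0, 7]
append lst[2]+lst[0] = 2+7 = 9 → [7, 0, 2, 0, 7, 9]
insert 9 at 0 → [9, 7, 0, 2, 0, 7, 9]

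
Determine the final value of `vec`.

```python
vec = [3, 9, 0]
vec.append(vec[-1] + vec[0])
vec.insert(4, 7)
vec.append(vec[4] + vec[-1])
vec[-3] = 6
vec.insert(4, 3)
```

[3, 9, 0, 6, 3, 7, 14]

append vec[-1]+vec[0] = 0+3 = 3 → [3, 9, 0, 3]
insert 7 at 4 → [3, 9, 0, 3, 7]
append vec[4]+vec[-1] = 7+7 = 14 → [3, 9, 0, 3, 7, 14]
vec[-3] = 6 → [3, 9, 0, 6, 7, 14]
insert 3 at 4 → [3, 9, 0, 6, 3, 7, 14]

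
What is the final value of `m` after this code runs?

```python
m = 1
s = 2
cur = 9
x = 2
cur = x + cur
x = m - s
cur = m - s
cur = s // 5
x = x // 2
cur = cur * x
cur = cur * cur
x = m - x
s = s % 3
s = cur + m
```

cur = 2+9 = 11
x = 1-2 = -1
cur = 1-2 = -1
cur = 2//5 = 0
x = (-1)//2 = -1
cur = 0*(-1) = 0
cur = 0*0 = 0
x = 1-(-1) = 2
s = 2%3 = 2
s = 0+1 = 1

1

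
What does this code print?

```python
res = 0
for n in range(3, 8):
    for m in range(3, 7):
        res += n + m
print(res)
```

190

n=3,m=3: res = 0+6 = 6
n=3,m=4: res = 6+7 = 13
n=3,m=5: res = 13+8 = 21
n=3,m=6: res = 21+9 = 30
n=4,m=3: res = 30+7 = 37
n=4,m=4: res = 37+8 = 45
n=4,m=5: res = 45+9 = 54
n=4,m=6: res = 54+10 = 64
n=5,m=3: res = 64+8 = 72
n=5,m=4: res = 72+9 = 81
n=5,m=5: res = 81+10 = 91
n=5,m=6: res = 91+11 = 102
n=6,m=3: res = 102+9 = 111
n=6,m=4: res = 111+10 = 121
n=6,m=5: res = 121+11 = 132
n=6,m=6: res = 132+12 = 144
n=7,m=3: res = 144+10 = 154
n=7,m=4: res = 154+11 = 165
n=7,m=5: res = 165+12 = 177
n=7,m=6: res = 177+13 = 190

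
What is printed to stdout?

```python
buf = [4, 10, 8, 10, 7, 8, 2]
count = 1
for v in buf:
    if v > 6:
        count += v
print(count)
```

v=4: not >6
v=10: >6, count = 1+10 = 11
v=8: >6, count = 11+8 = 19
v=10: >6, count = 19+10 = 29
v=7: >6, count = 29+7 = 36
v=8: >6, count = 36+8 = 44
v=2: not >6

44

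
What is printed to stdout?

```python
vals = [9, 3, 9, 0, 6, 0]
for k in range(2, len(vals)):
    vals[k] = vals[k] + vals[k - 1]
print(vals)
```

[9, 3, 12, 12, 18, 18]

k=2: vals[2] = 9+3 = 12 → [9, 3, 12, 0, 6, 0]
k=3: vals[3] = 0+12 = 12 → [9, 3, 12, 12, 6, 0]
k=4: vals[4] = 6+12 = 18 → [9, 3, 12, 12, 18, 0]
k=5: vals[5] = 0+18 = 18 → [9, 3, 12, 12, 18, 18]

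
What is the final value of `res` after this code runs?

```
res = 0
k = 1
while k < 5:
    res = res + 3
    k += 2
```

6

k=1: res = 0+3 = 3
k=3: res = 3+3 = 6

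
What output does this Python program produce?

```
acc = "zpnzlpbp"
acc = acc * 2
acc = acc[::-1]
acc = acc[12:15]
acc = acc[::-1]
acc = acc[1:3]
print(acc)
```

repeat ×2 → 'zpnzlpbpzpnzlpbp'
reverse → 'pbplznpzpbplznpz'
slice [12:15] → 'znp'
reverse → 'pnz'
slice [1:3] → 'nz'

nz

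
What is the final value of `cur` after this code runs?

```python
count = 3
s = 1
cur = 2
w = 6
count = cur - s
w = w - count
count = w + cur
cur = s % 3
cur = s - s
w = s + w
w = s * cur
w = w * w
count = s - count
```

0

count = 2-1 = 1
w = 6-1 = 5
count = 5+2 = 7
cur = 1%3 = 1
cur = 1-1 = 0
w = 1+5 = 6
w = 1*0 = 0
w = 0*0 = 0
count = 1-7 = -6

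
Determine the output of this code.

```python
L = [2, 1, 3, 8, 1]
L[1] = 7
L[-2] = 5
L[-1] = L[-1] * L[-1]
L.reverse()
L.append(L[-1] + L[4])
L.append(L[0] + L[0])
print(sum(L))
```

L[1] = 7 → [2, 7, 3, 8, 1]
L[-2] = 5 → [2, 7, 3, 5, 1]
L[-1] = L[-1]*L[-1] = 1*1 = 1 → [2, 7, 3, 5, 1]
reverse → [1, 5, 3, 7, 2]
append L[-1]+L[4] = 2+2 = 4 → [1, 5, 3, 7, 2, 4]
append L[0]+L[0] = 1+1 = 2 → [1, 5, 3, 7, 2, 4, 2]
sum = 24

24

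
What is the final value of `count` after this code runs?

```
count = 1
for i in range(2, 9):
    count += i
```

36

i=2: count = 1+2 = 3
i=3: count = 3+3 = 6
i=4: count = 6+4 = 10
i=5: count = 10+5 = 15
i=6: count = 15+6 = 21
i=7: count = 21+7 = 28
i=8: count = 28+8 = 36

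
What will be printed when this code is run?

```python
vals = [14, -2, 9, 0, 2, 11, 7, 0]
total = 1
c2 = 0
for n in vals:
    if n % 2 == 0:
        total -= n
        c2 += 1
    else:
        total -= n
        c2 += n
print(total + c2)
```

-8

n=14: even, total = 1-14 = -13; c2=1
n=-2: even, total = (-13)-(-2) = -11; c2=2
n=9: not even, total = (-11)-9 = -20; c2=11
n=0: even, total = (-20)-0 = -20; c2=12
n=2: even, total = (-20)-2 = -22; c2=13
n=11: not even, total = (-22)-11 = -33; c2=24
n=7: not even, total = (-33)-7 = -40; c2=31
n=0: even, total = (-40)-0 = -40; c2=32
total+c2 = (-40)+32 = -8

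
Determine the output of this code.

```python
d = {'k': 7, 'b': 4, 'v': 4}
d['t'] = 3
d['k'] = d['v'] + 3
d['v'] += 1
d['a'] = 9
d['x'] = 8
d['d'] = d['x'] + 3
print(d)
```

{'k': 7, 'b': 4, 'v': 5, 't': 3, 'a': 9, 'x': 8, 'd': 11}

d['t'] = 3 → {'k': 7, 'b': 4, 'v': 4, 't': 3}
d['k'] = d['v']+3 = 7 → {'k': 7, 'b': 4, 'v': 4, 't': 3}
d['v'] = 4+1 = 5 → {'k': 7, 'b': 4, 'v': 5, 't': 3}
d['a'] = 9 → {'k': 7, 'b': 4, 'v': 5, 't': 3, 'a': 9}
d['x'] = 8 → {'k': 7, 'b': 4, 'v': 5, 't': 3, 'a': 9, 'x': 8}
d['d'] = d['x']+3 = 11 → {'k': 7, 'b': 4, 'v': 5, 't': 3, 'a': 9, 'x': 8, 'd': 11}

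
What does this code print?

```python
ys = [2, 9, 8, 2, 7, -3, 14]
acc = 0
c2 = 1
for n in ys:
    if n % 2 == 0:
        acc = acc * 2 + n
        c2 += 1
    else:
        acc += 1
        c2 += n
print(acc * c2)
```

n=2: even, acc = 0*2+2 = 2; c2=2
n=9: not even, acc = 2+1 = 3; c2=11
n=8: even, acc = 3*2+8 = 14; c2=12
n=2: even, acc = 14*2+2 = 30; c2=13
n=7: not even, acc = 30+1 = 31; c2=20
n=-3: not even, acc = 31+1 = 32; c2=17
n=14: even, acc = 32*2+14 = 78; c2=18
acc*c2 = 78*18 = 1404

1404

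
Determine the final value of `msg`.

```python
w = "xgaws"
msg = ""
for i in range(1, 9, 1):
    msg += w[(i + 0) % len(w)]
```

'gawsxgaw'

i=1: add w[1]='g' → 'g'
i=2: add w[2]='a' → 'ga'
i=3: add w[3]='w' → 'gaw'
i=4: add w[4]='s' → 'gaws'
i=5: add w[0]='x' → 'gawsx'
i=6: add w[1]='g' → 'gawsxg'
i=7: add w[2]='a' → 'gawsxga'
i=8: add w[3]='w' → 'gawsxgaw'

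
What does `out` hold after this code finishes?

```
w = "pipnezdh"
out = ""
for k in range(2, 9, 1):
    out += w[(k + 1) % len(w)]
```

k=2: add w[3]='n' → 'n'
k=3: add w[4]='e' → 'ne'
k=4: add w[5]='z' → 'nez'
k=5: add w[6]='d' → 'nezd'
k=6: add w[7]='h' → 'nezdh'
k=7: add w[0]='p' → 'nezdhp'
k=8: add w[1]='i' → 'nezdhpi'

'nezdhpi'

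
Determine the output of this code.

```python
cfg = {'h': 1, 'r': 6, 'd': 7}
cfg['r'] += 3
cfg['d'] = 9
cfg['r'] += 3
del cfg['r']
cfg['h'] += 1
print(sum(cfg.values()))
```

cfg['r'] = 6+3 = 9 → {'h': 1, 'r': 9, 'd': 7}
cfg['d'] = 9 → {'h': 1, 'r': 9, 'd': 9}
cfg['r'] = 9+3 = 12 → {'h': 1, 'r': 12, 'd': 9}
del 'r' → {'h': 1, 'd': 9}
cfg['h'] = 1+1 = 2 → {'h': 2, 'd': 9}
sum of values = 11

11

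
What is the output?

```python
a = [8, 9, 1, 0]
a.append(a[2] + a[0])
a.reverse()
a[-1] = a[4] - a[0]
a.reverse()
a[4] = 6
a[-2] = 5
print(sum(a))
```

append a[2]+a[0] = 1+8 = 9 → [8, 9, 1, 0, 9]
reverse → [9, 0, 1, 9, 8]
a[-1] = a[4]-a[0] = 8-9 = -1 → [9, 0, 1, 9, -1]
reverse → [-1, 9, 1, 0, 9]
a[4] = 6 → [-1, 9, 1, 0, 6]
a[-2] = 5 → [-1, 9, 1, 5, 6]
sum = 20

20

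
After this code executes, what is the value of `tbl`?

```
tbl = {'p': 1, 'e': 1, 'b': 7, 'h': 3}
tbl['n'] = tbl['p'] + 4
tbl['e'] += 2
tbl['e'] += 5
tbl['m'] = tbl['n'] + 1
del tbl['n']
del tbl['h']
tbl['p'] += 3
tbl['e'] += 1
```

tbl['n'] = tbl['p']+4 = 5 → {'p': 1, 'e': 1, 'b': 7, 'h': 3, 'n': 5}
tbl['e'] = 1+2 = 3 → {'p': 1, 'e': 3, 'b': 7, 'h': 3, 'n': 5}
tbl['e'] = 3+5 = 8 → {'p': 1, 'e': 8, 'b': 7, 'h': 3, 'n': 5}
tbl['m'] = tbl['n']+1 = 6 → {'p': 1, 'e': 8, 'b': 7, 'h': 3, 'n': 5, 'm': 6}
del 'n' → {'p': 1, 'e': 8, 'b': 7, 'h': 3, 'm': 6}
del 'h' → {'p': 1, 'e': 8, 'b': 7, 'm': 6}
tbl['p'] = 1+3 = 4 → {'p': 4, 'e': 8, 'b': 7, 'm': 6}
tbl['e'] = 8+1 = 9 → {'p': 4, 'e': 9, 'b': 7, 'm': 6}

{'p': 4, 'e': 9, 'b': 7, 'm': 6}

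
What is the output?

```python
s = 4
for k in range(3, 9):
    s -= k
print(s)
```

-29

k=3: s = 4-3 = 1
k=4: s = 1-4 = -3
k=5: s = (-3)-5 = -8
k=6: s = (-8)-6 = -14
k=7: s = (-14)-7 = -21
k=8: s = (-21)-8 = -29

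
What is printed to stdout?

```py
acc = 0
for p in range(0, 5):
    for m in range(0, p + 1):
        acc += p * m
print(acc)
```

p=0,m=0: acc = 0+0 = 0
p=1,m=0: acc = 0+0 = 0
p=1,m=1: acc = 0+1 = 1
p=2,m=0: acc = 1+0 = 1
p=2,m=1: acc = 1+2 = 3
p=2,m=2: acc = 3+4 = 7
p=3,m=0: acc = 7+0 = 7
p=3,m=1: acc = 7+3 = 10
p=3,m=2: acc = 10+6 = 16
p=3,m=3: acc = 16+9 = 25
p=4,m=0: acc = 25+0 = 25
p=4,m=1: acc = 25+4 = 29
p=4,m=2: acc = 29+8 = 37
p=4,m=3: acc = 37+12 = 49
p=4,m=4: acc = 49+16 = 65

65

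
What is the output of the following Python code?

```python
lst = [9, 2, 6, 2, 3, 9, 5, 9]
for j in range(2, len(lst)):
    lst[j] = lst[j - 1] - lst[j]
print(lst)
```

[9, 2, -4, -6, -9, -18, -23, -32]

j=2: lst[2] = 2-6 = -4 → [9, 2, -4, 2, 3, 9, 5, 9]
j=3: lst[3] = (-4)-2 = -6 → [9, 2, -4, -6, 3, 9, 5, 9]
j=4: lst[4] = (-6)-3 = -9 → [9, 2, -4, -6, -9, 9, 5, 9]
j=5: lst[5] = (-9)-9 = -18 → [9, 2, -4, -6, -9, -18, 5, 9]
j=6: lst[6] = (-18)-5 = -23 → [9, 2, -4, -6, -9, -18, -23, 9]
j=7: lst[7] = (-23)-9 = -32 → [9, 2, -4, -6, -9, -18, -23, -32]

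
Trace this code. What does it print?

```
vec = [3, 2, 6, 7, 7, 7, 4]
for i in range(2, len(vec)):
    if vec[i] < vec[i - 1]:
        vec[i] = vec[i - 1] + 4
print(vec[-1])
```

i=2: 6>=2, unchanged → [3, 2, 6, 7, 7, 7, 4]
i=3: 7>=6, unchanged → [3, 2, 6, 7, 7, 7, 4]
i=4: 7>=7, unchanged → [3, 2, 6, 7, 7, 7, 4]
i=5: 7>=7, unchanged → [3, 2, 6, 7, 7, 7, 4]
i=6: 4<7, vec[6] = 7+4 = 11 → [3, 2, 6, 7, 7, 7, 11]

11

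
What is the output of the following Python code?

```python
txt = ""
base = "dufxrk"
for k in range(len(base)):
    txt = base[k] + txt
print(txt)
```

krxfud

k=0: prepend 'd' → 'd'
k=1: prepend 'u' → 'ud'
k=2: prepend 'f' → 'fud'
k=3: prepend 'x' → 'xfud'
k=4: prepend 'r' → 'rxfud'
k=5: prepend 'k' → 'krxfud'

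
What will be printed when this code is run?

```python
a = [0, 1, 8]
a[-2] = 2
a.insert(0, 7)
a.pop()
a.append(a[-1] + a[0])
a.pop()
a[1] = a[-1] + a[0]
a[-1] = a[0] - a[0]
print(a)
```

a[-2] = 2 → [0, 2, 8]
insert 7 at 0 → [7, 0, 2, 8]
pop() removes 8 → [7, 0, 2]
append a[-1]+a[0] = 2+7 = 9 → [7, 0, 2, 9]
pop() removes 9 → [7, 0, 2]
a[1] = a[-1]+a[0] = 2+7 = 9 → [7, 9, 2]
a[-1] = a[0]-a[0] = 7-7 = 0 → [7, 9, 0]

[7, 9, 0]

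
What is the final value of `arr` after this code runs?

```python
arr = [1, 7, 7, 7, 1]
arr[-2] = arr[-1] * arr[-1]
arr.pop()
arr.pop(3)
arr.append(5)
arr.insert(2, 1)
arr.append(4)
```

arr[-2] = arr[-1]*arr[-1] = 1*1 = 1 → [1, 7, 7, 1, 1]
pop() removes 1 → [1, 7, 7, 1]
pop(3) removes 1 → [1, 7, 7]
append 5 → [1, 7, 7, 5]
insert 1 at 2 → [1, 7, 1, 7, 5]
append 4 → [1, 7, 1, 7, 5, 4]

[1, 7, 1, 7, 5, 4]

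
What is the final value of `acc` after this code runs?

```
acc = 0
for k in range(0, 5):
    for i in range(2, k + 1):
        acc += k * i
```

k=2,i=2: acc = 0+4 = 4
k=3,i=2: acc = 4+6 = 10
k=3,i=3: acc = 10+9 = 19
k=4,i=2: acc = 19+8 = 27
k=4,i=3: acc = 27+12 = 39
k=4,i=4: acc = 39+16 = 55

55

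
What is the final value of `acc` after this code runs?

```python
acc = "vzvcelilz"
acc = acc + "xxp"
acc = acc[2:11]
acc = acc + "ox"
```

'vcelilzxxox'

+ 'xxp' → 'vzvcelilzxxp'
slice [2:11] → 'vcelilzxx'
+ 'ox' → 'vcelilzxxox'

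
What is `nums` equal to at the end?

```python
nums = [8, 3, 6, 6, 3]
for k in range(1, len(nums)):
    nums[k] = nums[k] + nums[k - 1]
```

k=1: nums[1] = 3+8 = 11 → [8, 11, 6, 6, 3]
k=2: nums[2] = 6+11 = 17 → [8, 11, 17, 6, 3]
k=3: nums[3] = 6+17 = 23 → [8, 11, 17, 23, 3]
k=4: nums[4] = 3+23 = 26 → [8, 11, 17, 23, 26]

[8, 11, 17, 23, 26]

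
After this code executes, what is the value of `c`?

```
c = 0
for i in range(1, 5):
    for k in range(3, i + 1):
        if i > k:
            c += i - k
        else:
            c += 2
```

i=3,k=3: not 3>3, c = 0+2 = 2
i=4,k=3: 4>3, c = 2+1 = 3
i=4,k=4: not 4>4, c = 3+2 = 5

5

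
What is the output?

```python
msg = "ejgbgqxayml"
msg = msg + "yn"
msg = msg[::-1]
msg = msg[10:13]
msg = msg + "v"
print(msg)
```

+ 'yn' → 'ejgbgqxaymlyn'
reverse → 'nylmyaxqgbgje'
slice [10:13] → 'gje'
+ 'v' → 'gjev'

gjev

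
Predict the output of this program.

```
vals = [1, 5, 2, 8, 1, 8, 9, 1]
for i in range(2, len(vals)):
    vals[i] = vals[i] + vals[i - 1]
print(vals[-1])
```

i=2: vals[2] = 2+5 = 7 → [1, 5, 7, 8, 1, 8, 9, 1]
i=3: vals[3] = 8+7 = 15 → [1, 5, 7, 15, 1, 8, 9, 1]
i=4: vals[4] = 1+15 = 16 → [1, 5, 7, 15, 16, 8, 9, 1]
i=5: vals[5] = 8+16 = 24 → [1, 5, 7, 15, 16, 24, 9, 1]
i=6: vals[6] = 9+24 = 33 → [1, 5, 7, 15, 16, 24, 33, 1]
i=7: vals[7] = 1+33 = 34 → [1, 5, 7, 15, 16, 24, 33, 34]

34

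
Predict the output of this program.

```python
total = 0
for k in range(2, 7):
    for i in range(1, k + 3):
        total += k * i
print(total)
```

k=2,i=1: total = 0+2 = 2
k=2,i=2: total = 2+4 = 6
k=2,i=3: total = 6+6 = 12
k=2,i=4: total = 12+8 = 20
k=3,i=1: total = 20+3 = 23
k=3,i=2: total = 23+6 = 29
k=3,i=3: total = 29+9 = 38
k=3,i=4: total = 38+12 = 50
k=3,i=5: total = 50+15 = 65
k=4,i=1: total = 65+4 = 69
k=4,i=2: total = 69+8 = 77
k=4,i=3: total = 77+12 = 89
k=4,i=4: total = 89+16 = 105
k=4,i=5: total = 105+20 = 125
k=4,i=6: total = 125+24 = 149
k=5,i=1: total = 149+5 = 154
k=5,i=2: total = 154+10 = 164
k=5,i=3: total = 164+15 = 179
k=5,i=4: total = 179+20 = 199
k=5,i=5: total = 199+25 = 224
k=5,i=6: total = 224+30 = 254
k=5,i=7: total = 254+35 = 289
k=6,i=1: total = 289+6 = 295
k=6,i=2: total = 295+12 = 307
k=6,i=3: total = 307+18 = 325
k=6,i=4: total = 325+24 = 349
k=6,i=5: total = 349+30 = 379
k=6,i=6: total = 379+36 = 415
k=6,i=7: total = 415+42 = 457
k=6,i=8: total = 457+48 = 505

505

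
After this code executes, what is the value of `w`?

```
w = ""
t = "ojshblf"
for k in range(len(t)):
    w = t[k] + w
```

k=0: prepend 'o' → 'o'
k=1: prepend 'j' → 'jo'
k=2: prepend 's' → 'sjo'
k=3: prepend 'h' → 'hsjo'
k=4: prepend 'b' → 'bhsjo'
k=5: prepend 'l' → 'lbhsjo'
k=6: prepend 'f' → 'flbhsjo'

'flbhsjo'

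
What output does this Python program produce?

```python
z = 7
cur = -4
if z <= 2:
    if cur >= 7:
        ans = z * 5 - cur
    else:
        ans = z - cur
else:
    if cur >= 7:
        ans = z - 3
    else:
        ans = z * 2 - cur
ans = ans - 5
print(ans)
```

13

z=7, cur=-4
z <= 2 is False; cur >= 7 is False
→ ans = z * 2 - cur = 18
ans = 18-5 = 13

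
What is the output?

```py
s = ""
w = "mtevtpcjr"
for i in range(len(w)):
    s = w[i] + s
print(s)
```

rjcptvetm

i=0: prepend 'm' → 'm'
i=1: prepend 't' → 'tm'
i=2: prepend 'e' → 'etm'
i=3: prepend 'v' → 'vetm'
i=4: prepend 't' → 'tvetm'
i=5: prepend 'p' → 'ptvetm'
i=6: prepend 'c' → 'cptvetm'
i=7: prepend 'j' → 'jcptvetm'
i=8: prepend 'r' → 'rjcptvetm'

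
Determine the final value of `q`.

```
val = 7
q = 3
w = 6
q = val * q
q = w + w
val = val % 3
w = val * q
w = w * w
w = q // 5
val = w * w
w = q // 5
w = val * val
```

12

q = 7*3 = 21
q = 6+6 = 12
val = 7%3 = 1
w = 1*12 = 12
w = 12*12 = 144
w = 12//5 = 2
val = 2*2 = 4
w = 12//5 = 2
w = 4*4 = 16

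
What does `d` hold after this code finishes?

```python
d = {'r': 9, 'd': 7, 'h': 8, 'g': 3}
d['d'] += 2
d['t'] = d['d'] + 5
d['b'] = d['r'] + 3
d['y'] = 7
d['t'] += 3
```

{'r': 9, 'd': 9, 'h': 8, 'g': 3, 't': 17, 'b': 12, 'y': 7}

d['d'] = 7+2 = 9 → {'r': 9, 'd': 9, 'h': 8, 'g': 3}
d['t'] = d['d']+5 = 14 → {'r': 9, 'd': 9, 'h': 8, 'g': 3, 't': 14}
d['b'] = d['r']+3 = 12 → {'r': 9, 'd': 9, 'h': 8, 'g': 3, 't': 14, 'b': 12}
d['y'] = 7 → {'r': 9, 'd': 9, 'h': 8, 'g': 3, 't': 14, 'b': 12, 'y': 7}
d['t'] = 14+3 = 17 → {'r': 9, 'd': 9, 'h': 8, 'g': 3, 't': 17, 'b': 12, 'y': 7}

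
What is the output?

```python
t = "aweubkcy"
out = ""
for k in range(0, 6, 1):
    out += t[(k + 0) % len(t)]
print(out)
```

aweubk

k=0: add t[0]='a' → 'a'
k=1: add t[1]='w' → 'aw'
k=2: add t[2]='e' → 'awe'
k=3: add t[3]='u' → 'aweu'
k=4: add t[4]='b' → 'aweub'
k=5: add t[5]='k' → 'aweubk'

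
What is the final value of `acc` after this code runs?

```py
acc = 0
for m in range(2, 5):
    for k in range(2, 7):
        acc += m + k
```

m=2,k=2: acc = 0+4 = 4
m=2,k=3: acc = 4+5 = 9
m=2,k=4: acc = 9+6 = 15
m=2,k=5: acc = 15+7 = 22
m=2,k=6: acc = 22+8 = 30
m=3,k=2: acc = 30+5 = 35
m=3,k=3: acc = 35+6 = 41
m=3,k=4: acc = 41+7 = 48
m=3,k=5: acc = 48+8 = 56
m=3,k=6: acc = 56+9 = 65
m=4,k=2: acc = 65+6 = 71
m=4,k=3: acc = 71+7 = 78
m=4,k=4: acc = 78+8 = 86
m=4,k=5: acc = 86+9 = 95
m=4,k=6: acc = 95+10 = 105

105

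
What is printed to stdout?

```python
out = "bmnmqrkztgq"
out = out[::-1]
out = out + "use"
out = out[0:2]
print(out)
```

reverse → 'qgtzkrqmnmb'
+ 'use' → 'qgtzkrqmnmbuse'
slice [0:2] → 'qg'

qg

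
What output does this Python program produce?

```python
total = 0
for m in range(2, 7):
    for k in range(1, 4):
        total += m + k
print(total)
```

m=2,k=1: total = 0+3 = 3
m=2,k=2: total = 3+4 = 7
m=2,k=3: total = 7+5 = 12
m=3,k=1: total = 12+4 = 16
m=3,k=2: total = 16+5 = 21
m=3,k=3: total = 21+6 = 27
m=4,k=1: total = 27+5 = 32
m=4,k=2: total = 32+6 = 38
m=4,k=3: total = 38+7 = 45
m=5,k=1: total = 45+6 = 51
m=5,k=2: total = 51+7 = 58
m=5,k=3: total = 58+8 = 66
m=6,k=1: total = 66+7 = 73
m=6,k=2: total = 73+8 = 81
m=6,k=3: total = 81+9 = 90

90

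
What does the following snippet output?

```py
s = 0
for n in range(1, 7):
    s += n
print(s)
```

21

n=1: s = 0+1 = 1
n=2: s = 1+2 = 3
n=3: s = 3+3 = 6
n=4: s = 6+4 = 10
n=5: s = 10+5 = 15
n=6: s = 15+6 = 21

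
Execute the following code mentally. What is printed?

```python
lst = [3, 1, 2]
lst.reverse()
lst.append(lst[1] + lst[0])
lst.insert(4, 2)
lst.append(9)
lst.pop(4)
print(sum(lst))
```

reverse → [2, 1, 3]
append lst[1]+lst[0] = 1+2 = 3 → [2, 1, 3, 3]
insert 2 at 4 → [2, 1, 3, 3, 2]
append 9 → [2, 1, 3, 3, 2, 9]
pop(4) removes 2 → [2, 1, 3, 3, 9]
sum = 18

18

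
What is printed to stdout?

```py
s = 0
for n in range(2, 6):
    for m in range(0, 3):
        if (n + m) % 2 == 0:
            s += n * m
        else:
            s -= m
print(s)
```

n=2,m=0: even sum, s = 0+0 = 0
n=2,m=1: odd sum, s = 0-1 = -1
n=2,m=2: even sum, s = (-1)+4 = 3
n=3,m=0: odd sum, s = 3-0 = 3
n=3,m=1: even sum, s = 3+3 = 6
n=3,m=2: odd sum, s = 6-2 = 4
n=4,m=0: even sum, s = 4+0 = 4
n=4,m=1: odd sum, s = 4-1 = 3
n=4,m=2: even sum, s = 3+8 = 11
n=5,m=0: odd sum, s = 11-0 = 11
n=5,m=1: even sum, s = 11+5 = 16
n=5,m=2: odd sum, s = 16-2 = 14

14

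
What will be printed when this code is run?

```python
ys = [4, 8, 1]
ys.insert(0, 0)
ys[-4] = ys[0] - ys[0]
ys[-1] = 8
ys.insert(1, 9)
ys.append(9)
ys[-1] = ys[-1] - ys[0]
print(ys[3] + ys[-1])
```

insert 0 at 0 → [0, 4, 8, 1]
ys[-4] = ys[0]-ys[0] = 0-0 = 0 → [0, 4, 8, 1]
ys[-1] = 8 → [0, 4, 8, 8]
insert 9 at 1 → [0, 9, 4, 8, 8]
append 9 → [0, 9, 4, 8, 8, 9]
ys[-1] = ys[-1]-ys[0] = 9-0 = 9 → [0, 9, 4, 8, 8, 9]
ys[3]+ys[-1] = 8+9 = 17

17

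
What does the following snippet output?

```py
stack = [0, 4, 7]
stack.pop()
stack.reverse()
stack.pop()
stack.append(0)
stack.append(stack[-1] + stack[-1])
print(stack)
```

[4, 0, 0]

pop() removes 7 → [0, 4]
reverse → [4, 0]
pop() removes 0 → [4]
append 0 → [4, 0]
append stack[-1]+stack[-1] = 0+0 = 0 → [4, 0, 0]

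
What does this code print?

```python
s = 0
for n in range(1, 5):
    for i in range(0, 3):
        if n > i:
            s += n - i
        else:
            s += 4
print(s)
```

31

n=1,i=0: 1>0, s = 0+1 = 1
n=1,i=1: not 1>1, s = 1+4 = 5
n=1,i=2: not 1>2, s = 5+4 = 9
n=2,i=0: 2>0, s = 9+2 = 11
n=2,i=1: 2>1, s = 11+1 = 12
n=2,i=2: not 2>2, s = 12+4 = 16
n=3,i=0: 3>0, s = 16+3 = 19
n=3,i=1: 3>1, s = 19+2 = 21
n=3,i=2: 3>2, s = 21+1 = 22
n=4,i=0: 4>0, s = 22+4 = 26
n=4,i=1: 4>1, s = 26+3 = 29
n=4,i=2: 4>2, s = 29+2 = 31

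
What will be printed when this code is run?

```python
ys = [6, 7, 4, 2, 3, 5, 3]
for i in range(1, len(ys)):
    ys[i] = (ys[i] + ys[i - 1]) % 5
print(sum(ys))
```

i=1: ys[1] = (7+6)%5 = 3 → [6, 3, 4, 2, 3, 5, 3]
i=2: ys[2] = (4+3)%5 = 2 → [6, 3, 2, 2, 3, 5, 3]
i=3: ys[3] = (2+2)%5 = 4 → [6, 3, 2, 4, 3, 5, 3]
i=4: ys[4] = (3+4)%5 = 2 → [6, 3, 2, 4, 2, 5, 3]
i=5: ys[5] = (5+2)%5 = 2 → [6, 3, 2, 4, 2, 2, 3]
i=6: ys[6] = (3+2)%5 = 0 → [6, 3, 2, 4, 2, 2, 0]
sum = 19

19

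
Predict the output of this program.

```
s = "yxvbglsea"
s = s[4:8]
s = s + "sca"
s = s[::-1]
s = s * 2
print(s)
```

acseslgacseslg

slice [4:8] → 'glse'
+ 'sca' → 'glsesca'
reverse → 'acseslg'
repeat ×2 → 'acseslgacseslg'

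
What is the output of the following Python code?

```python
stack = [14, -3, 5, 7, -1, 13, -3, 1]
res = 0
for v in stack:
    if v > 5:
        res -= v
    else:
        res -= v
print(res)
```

v=14: >5, res = 0-14 = -14
v=-3: not >5, res = (-14)-(-3) = -11
v=5: not >5, res = (-11)-5 = -16
v=7: >5, res = (-16)-7 = -23
v=-1: not >5, res = (-23)-(-1) = -22
v=13: >5, res = (-22)-13 = -35
v=-3: not >5, res = (-35)-(-3) = -32
v=1: not >5, res = (-32)-1 = -33

-33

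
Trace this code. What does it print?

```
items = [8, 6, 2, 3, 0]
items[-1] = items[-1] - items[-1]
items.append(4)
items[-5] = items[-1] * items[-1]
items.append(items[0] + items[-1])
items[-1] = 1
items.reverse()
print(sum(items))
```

34

items[-1] = items[-1]-items[-1] = 0-0 = 0 → [8, 6, 2, 3, 0]
append 4 → [8, 6, 2, 3, 0, 4]
items[-5] = items[-1]*items[-1] = 4*4 = 16 → [8, 16, 2, 3, 0, 4]
append items[0]+items[-1] = 8+4 = 12 → [8, 16, 2, 3, 0, 4, 12]
items[-1] = 1 → [8, 16, 2, 3, 0, 4, 1]
reverse → [1, 4, 0, 3, 2, 16, 8]
sum = 34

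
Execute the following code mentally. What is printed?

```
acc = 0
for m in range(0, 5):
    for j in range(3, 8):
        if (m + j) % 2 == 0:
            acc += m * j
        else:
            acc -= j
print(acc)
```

m=0,j=3: odd sum, acc = 0-3 = -3
m=0,j=4: even sum, acc = (-3)+0 = -3
m=0,j=5: odd sum, acc = (-3)-5 = -8
m=0,j=6: even sum, acc = (-8)+0 = -8
m=0,j=7: odd sum, acc = (-8)-7 = -15
m=1,j=3: even sum, acc = (-15)+3 = -12
m=1,j=4: odd sum, acc = (-12)-4 = -16
m=1,j=5: even sum, acc = (-16)+5 = -11
m=1,j=6: odd sum, acc = (-11)-6 = -17
m=1,j=7: even sum, acc = (-17)+7 = -10
m=2,j=3: odd sum, acc = (-10)-3 = -13
m=2,j=4: even sum, acc = (-13)+8 = -5
m=2,j=5: odd sum, acc = (-5)-5 = -10
m=2,j=6: even sum, acc = (-10)+12 = 2
m=2,j=7: odd sum, acc = 2-7 = -5
m=3,j=3: even sum, acc = (-5)+9 = 4
m=3,j=4: odd sum, acc = 4-4 = 0
m=3,j=5: even sum, acc = 0+15 = 15
m=3,j=6: odd sum, acc = 15-6 = 9
m=3,j=7: even sum, acc = 9+21 = 30
m=4,j=3: odd sum, acc = 30-3 = 27
m=4,j=4: even sum, acc = 27+16 = 43
m=4,j=5: odd sum, acc = 43-5 = 38
m=4,j=6: even sum, acc = 38+24 = 62
m=4,j=7: odd sum, acc = 62-7 = 55

55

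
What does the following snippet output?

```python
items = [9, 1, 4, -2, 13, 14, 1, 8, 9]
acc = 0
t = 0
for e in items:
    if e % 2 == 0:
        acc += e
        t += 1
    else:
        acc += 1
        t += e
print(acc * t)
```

1073

e=9: not even, acc = 0+1 = 1; t=9
e=1: not even, acc = 1+1 = 2; t=10
e=4: even, acc = 2+4 = 6; t=11
e=-2: even, acc = 6+(-2) = 4; t=12
e=13: not even, acc = 4+1 = 5; t=25
e=14: even, acc = 5+14 = 19; t=26
e=1: not even, acc = 19+1 = 20; t=27
e=8: even, acc = 20+8 = 28; t=28
e=9: not even, acc = 28+1 = 29; t=37
acc*t = 29*37 = 1073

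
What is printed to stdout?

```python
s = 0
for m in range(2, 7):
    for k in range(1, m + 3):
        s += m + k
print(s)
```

240

m=2,k=1: s = 0+3 = 3
m=2,k=2: s = 3+4 = 7
m=2,k=3: s = 7+5 = 12
m=2,k=4: s = 12+6 = 18
m=3,k=1: s = 18+4 = 22
m=3,k=2: s = 22+5 = 27
m=3,k=3: s = 27+6 = 33
m=3,k=4: s = 33+7 = 40
m=3,k=5: s = 40+8 = 48
m=4,k=1: s = 48+5 = 53
m=4,k=2: s = 53+6 = 59
m=4,k=3: s = 59+7 = 66
m=4,k=4: s = 66+8 = 74
m=4,k=5: s = 74+9 = 83
m=4,k=6: s = 83+10 = 93
m=5,k=1: s = 93+6 = 99
m=5,k=2: s = 99+7 = 106
m=5,k=3: s = 106+8 = 114
m=5,k=4: s = 114+9 = 123
m=5,k=5: s = 123+10 = 133
m=5,k=6: s = 133+11 = 144
m=5,k=7: s = 144+12 = 156
m=6,k=1: s = 156+7 = 163
m=6,k=2: s = 163+8 = 171
m=6,k=3: s = 171+9 = 180
m=6,k=4: s = 180+10 = 190
m=6,k=5: s = 190+11 = 201
m=6,k=6: s = 201+12 = 213
m=6,k=7: s = 213+13 = 226
m=6,k=8: s = 226+14 = 240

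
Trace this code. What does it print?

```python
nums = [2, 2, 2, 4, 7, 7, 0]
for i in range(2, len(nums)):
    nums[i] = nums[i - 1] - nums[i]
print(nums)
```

[2, 2, 0, -4, -11, -18, -18]

i=2: nums[2] = 2-2 = 0 → [2, 2, 0, 4, 7, 7, 0]
i=3: nums[3] = 0-4 = -4 → [2, 2, 0, -4, 7, 7, 0]
i=4: nums[4] = (-4)-7 = -11 → [2, 2, 0, -4, -11, 7, 0]
i=5: nums[5] = (-11)-7 = -18 → [2, 2, 0, -4, -11, -18, 0]
i=6: nums[6] = (-18)-0 = -18 → [2, 2, 0, -4, -11, -18, -18]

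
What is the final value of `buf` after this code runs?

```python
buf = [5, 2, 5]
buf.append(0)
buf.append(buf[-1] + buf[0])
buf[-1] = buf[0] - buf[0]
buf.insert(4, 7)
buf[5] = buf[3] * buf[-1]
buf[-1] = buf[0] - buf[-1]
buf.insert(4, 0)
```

append 0 → [5, 2, 5, 0]
append buf[-1]+buf[0] = 0+5 = 5 → [5, 2, 5, 0, 5]
buf[-1] = buf[0]-buf[0] = 5-5 = 0 → [5, 2, 5, 0, 0]
insert 7 at 4 → [5, 2, 5, 0, 7, 0]
buf[5] = buf[3]*buf[-1] = 0*0 = 0 → [5, 2, 5, 0, 7, 0]
buf[-1] = buf[0]-buf[-1] = 5-0 = 5 → [5, 2, 5, 0, 7, 5]
insert 0 at 4 → [5, 2, 5, 0, 0, 7, 5]

[5, 2, 5, 0, 0, 7, 5]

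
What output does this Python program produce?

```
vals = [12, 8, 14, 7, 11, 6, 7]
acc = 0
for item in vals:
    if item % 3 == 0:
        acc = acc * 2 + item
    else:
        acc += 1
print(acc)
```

39

item=12: %3==0, acc = 0*2+12 = 12
item=8: not %3==0, acc = 12+1 = 13
item=14: not %3==0, acc = 13+1 = 14
item=7: not %3==0, acc = 14+1 = 15
item=11: not %3==0, acc = 15+1 = 16
item=6: %3==0, acc = 16*2+6 = 38
item=7: not %3==0, acc = 38+1 = 39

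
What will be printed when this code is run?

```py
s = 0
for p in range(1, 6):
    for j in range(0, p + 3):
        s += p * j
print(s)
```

p=1,j=0: s = 0+0 = 0
p=1,j=1: s = 0+1 = 1
p=1,j=2: s = 1+2 = 3
p=1,j=3: s = 3+3 = 6
p=2,j=0: s = 6+0 = 6
p=2,j=1: s = 6+2 = 8
p=2,j=2: s = 8+4 = 12
p=2,j=3: s = 12+6 = 18
p=2,j=4: s = 18+8 = 26
p=3,j=0: s = 26+0 = 26
p=3,j=1: s = 26+3 = 29
p=3,j=2: s = 29+6 = 35
p=3,j=3: s = 35+9 = 44
p=3,j=4: s = 44+12 = 56
p=3,j=5: s = 56+15 = 71
p=4,j=0: s = 71+0 = 71
p=4,j=1: s = 71+4 = 75
p=4,j=2: s = 75+8 = 83
p=4,j=3: s = 83+12 = 95
p=4,j=4: s = 95+16 = 111
p=4,j=5: s = 111+20 = 131
p=4,j=6: s = 131+24 = 155
p=5,j=0: s = 155+0 = 155
p=5,j=1: s = 155+5 = 160
p=5,j=2: s = 160+10 = 170
p=5,j=3: s = 170+15 = 185
p=5,j=4: s = 185+20 = 205
p=5,j=5: s = 205+25 = 230
p=5,j=6: s = 230+30 = 260
p=5,j=7: s = 260+35 = 295

295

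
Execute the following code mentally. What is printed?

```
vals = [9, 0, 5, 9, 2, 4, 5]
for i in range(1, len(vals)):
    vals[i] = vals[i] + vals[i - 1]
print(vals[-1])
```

34

i=1: vals[1] = 0+9 = 9 → [9, 9, 5, 9, 2, 4, 5]
i=2: vals[2] = 5+9 = 14 → [9, 9, 14, 9, 2, 4, 5]
i=3: vals[3] = 9+14 = 23 → [9, 9, 14, 23, 2, 4, 5]
i=4: vals[4] = 2+23 = 25 → [9, 9, 14, 23, 25, 4, 5]
i=5: vals[5] = 4+25 = 29 → [9, 9, 14, 23, 25, 29, 5]
i=6: vals[6] = 5+29 = 34 → [9, 9, 14, 23, 25, 29, 34]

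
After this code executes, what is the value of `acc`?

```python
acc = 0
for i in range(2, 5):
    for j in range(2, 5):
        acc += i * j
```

81

i=2,j=2: acc = 0+4 = 4
i=2,j=3: acc = 4+6 = 10
i=2,j=4: acc = 10+8 = 18
i=3,j=2: acc = 18+6 = 24
i=3,j=3: acc = 24+9 = 33
i=3,j=4: acc = 33+12 = 45
i=4,j=2: acc = 45+8 = 53
i=4,j=3: acc = 53+12 = 65
i=4,j=4: acc = 65+16 = 81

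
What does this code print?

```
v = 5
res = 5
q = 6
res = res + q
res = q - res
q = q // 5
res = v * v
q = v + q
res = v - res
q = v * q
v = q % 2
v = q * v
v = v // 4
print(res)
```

-20

res = 5+6 = 11
res = 6-11 = -5
q = 6//5 = 1
res = 5*5 = 25
q = 5+1 = 6
res = 5-25 = -20
q = 5*6 = 30
v = 30%2 = 0
v = 30*0 = 0
v = 0//4 = 0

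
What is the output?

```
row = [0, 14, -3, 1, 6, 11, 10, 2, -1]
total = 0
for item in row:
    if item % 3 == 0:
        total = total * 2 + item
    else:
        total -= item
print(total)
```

item=0: %3==0, total = 0*2+0 = 0
item=14: not %3==0, total = 0-14 = -14
item=-3: %3==0, total = (-14)*2+(-3) = -31
item=1: not %3==0, total = (-31)-1 = -32
item=6: %3==0, total = (-32)*2+6 = -58
item=11: not %3==0, total = (-58)-11 = -69
item=10: not %3==0, total = (-69)-10 = -79
item=2: not %3==0, total = (-79)-2 = -81
item=-1: not %3==0, total = (-81)-(-1) = -80

-80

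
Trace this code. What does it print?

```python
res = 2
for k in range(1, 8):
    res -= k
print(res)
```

k=1: res = 2-1 = 1
k=2: res = 1-2 = -1
k=3: res = (-1)-3 = -4
k=4: res = (-4)-4 = -8
k=5: res = (-8)-5 = -13
k=6: res = (-13)-6 = -19
k=7: res = (-19)-7 = -26

-26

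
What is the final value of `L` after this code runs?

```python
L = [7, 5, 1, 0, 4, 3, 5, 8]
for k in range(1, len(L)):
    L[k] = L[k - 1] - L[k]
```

k=1: L[1] = 7-5 = 2 → [7, 2, 1, 0, 4, 3, 5, 8]
k=2: L[2] = 2-1 = 1 → [7, 2, 1, 0, 4, 3, 5, 8]
k=3: L[3] = 1-0 = 1 → [7, 2, 1, 1, 4, 3, 5, 8]
k=4: L[4] = 1-4 = -3 → [7, 2, 1, 1, -3, 3, 5, 8]
k=5: L[5] = (-3)-3 = -6 → [7, 2, 1, 1, -3, -6, 5, 8]
k=6: L[6] = (-6)-5 = -11 → [7, 2, 1, 1, -3, -6, -11, 8]
k=7: L[7] = (-11)-8 = -19 → [7, 2, 1, 1, -3, -6, -11, -19]

[7, 2, 1, 1, -3, -6, -11, -19]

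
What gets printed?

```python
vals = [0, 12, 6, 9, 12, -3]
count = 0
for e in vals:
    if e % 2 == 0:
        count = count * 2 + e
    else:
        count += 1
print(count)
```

e=0: even, count = 0*2+0 = 0
e=12: even, count = 0*2+12 = 12
e=6: even, count = 12*2+6 = 30
e=9: not even, count = 30+1 = 31
e=12: even, count = 31*2+12 = 74
e=-3: not even, count = 74+1 = 75

75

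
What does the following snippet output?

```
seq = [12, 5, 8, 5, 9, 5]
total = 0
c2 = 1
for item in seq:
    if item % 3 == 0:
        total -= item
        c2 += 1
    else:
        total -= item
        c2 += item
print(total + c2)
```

-18

item=12: %3==0, total = 0-12 = -12; c2=2
item=5: not %3==0, total = (-12)-5 = -17; c2=7
item=8: not %3==0, total = (-17)-8 = -25; c2=15
item=5: not %3==0, total = (-25)-5 = -30; c2=20
item=9: %3==0, total = (-30)-9 = -39; c2=21
item=5: not %3==0, total = (-39)-5 = -44; c2=26
total+c2 = (-44)+26 = -18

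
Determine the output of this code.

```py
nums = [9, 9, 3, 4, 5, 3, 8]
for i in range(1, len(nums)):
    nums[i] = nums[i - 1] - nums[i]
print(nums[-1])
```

-23

i=1: nums[1] = 9-9 = 0 → [9, 0, 3, 4, 5, 3, 8]
i=2: nums[2] = 0-3 = -3 → [9, 0, -3, 4, 5, 3, 8]
i=3: nums[3] = (-3)-4 = -7 → [9, 0, -3, -7, 5, 3, 8]
i=4: nums[4] = (-7)-5 = -12 → [9, 0, -3, -7, -12, 3, 8]
i=5: nums[5] = (-12)-3 = -15 → [9, 0, -3, -7, -12, -15, 8]
i=6: nums[6] = (-15)-8 = -23 → [9, 0, -3, -7, -12, -15, -23]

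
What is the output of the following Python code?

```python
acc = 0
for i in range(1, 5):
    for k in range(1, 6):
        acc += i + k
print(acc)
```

110

i=1,k=1: acc = 0+2 = 2
i=1,k=2: acc = 2+3 = 5
i=1,k=3: acc = 5+4 = 9
i=1,k=4: acc = 9+5 = 14
i=1,k=5: acc = 14+6 = 20
i=2,k=1: acc = 20+3 = 23
i=2,k=2: acc = 23+4 = 27
i=2,k=3: acc = 27+5 = 32
i=2,k=4: acc = 32+6 = 38
i=2,k=5: acc = 38+7 = 45
i=3,k=1: acc = 45+4 = 49
i=3,k=2: acc = 49+5 = 54
i=3,k=3: acc = 54+6 = 60
i=3,k=4: acc = 60+7 = 67
i=3,k=5: acc = 67+8 = 75
i=4,k=1: acc = 75+5 = 80
i=4,k=2: acc = 80+6 = 86
i=4,k=3: acc = 86+7 = 93
i=4,k=4: acc = 93+8 = 101
i=4,k=5: acc = 101+9 = 110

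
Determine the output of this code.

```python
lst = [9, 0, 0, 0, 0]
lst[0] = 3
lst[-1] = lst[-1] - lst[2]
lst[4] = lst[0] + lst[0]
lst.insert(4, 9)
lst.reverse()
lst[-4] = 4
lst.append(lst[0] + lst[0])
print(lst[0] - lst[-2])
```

3

lst[0] = 3 → [3, 0, 0, 0, 0]
lst[-1] = lst[-1]-lst[2] = 0-0 = 0 → [3, 0, 0, 0, 0]
lst[4] = lst[0]+lst[0] = 3+3 = 6 → [3, 0, 0, 0, 6]
insert 9 at 4 → [3, 0, 0, 0, 9, 6]
reverse → [6, 9, 0, 0, 0, 3]
lst[-4] = 4 → [6, 9, 4, 0, 0, 3]
append lst[0]+lst[0] = 6+6 = 12 → [6, 9, 4, 0, 0, 3, 12]
lst[0]-lst[-2] = 6-3 = 3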